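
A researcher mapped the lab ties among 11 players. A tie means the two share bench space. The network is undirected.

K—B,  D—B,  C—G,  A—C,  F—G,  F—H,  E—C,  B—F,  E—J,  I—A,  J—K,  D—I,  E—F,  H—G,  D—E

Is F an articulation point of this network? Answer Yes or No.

Even without F, every remaining node can still reach every other (the residual graph is connected), so F is not a cut vertex.

No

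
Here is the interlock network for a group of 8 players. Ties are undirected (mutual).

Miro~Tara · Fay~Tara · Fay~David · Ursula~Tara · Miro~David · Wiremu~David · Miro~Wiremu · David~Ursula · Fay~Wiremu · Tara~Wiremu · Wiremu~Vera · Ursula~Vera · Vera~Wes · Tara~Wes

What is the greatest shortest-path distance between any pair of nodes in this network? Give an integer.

3

Eccentricity of each node (its greatest distance to any other): David:3, Fay:2, Miro:2, Tara:2, Ursula:2, Vera:2, Wes:3, Wiremu:2.
The maximum eccentricity is 3, realized for instance by the pair Wes–David via Wes – Vera – Wiremu – David. So the diameter is 3.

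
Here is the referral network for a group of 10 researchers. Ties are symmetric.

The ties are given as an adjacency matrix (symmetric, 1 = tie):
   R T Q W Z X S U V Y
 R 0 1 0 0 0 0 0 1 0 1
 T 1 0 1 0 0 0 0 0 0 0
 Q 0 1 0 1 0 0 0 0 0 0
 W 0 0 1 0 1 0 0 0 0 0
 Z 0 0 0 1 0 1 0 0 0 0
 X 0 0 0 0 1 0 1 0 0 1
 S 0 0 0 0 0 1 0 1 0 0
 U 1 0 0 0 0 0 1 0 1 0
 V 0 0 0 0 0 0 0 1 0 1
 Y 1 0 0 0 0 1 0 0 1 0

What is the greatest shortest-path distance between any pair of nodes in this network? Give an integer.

Eccentricity of each node (its greatest distance to any other): Q:4, R:3, S:4, T:3, U:4, V:4, W:4, X:3, Y:3, Z:3.
The maximum eccentricity is 4, realized for instance by the pair Q–S via Q – W – Z – X – S. So the diameter is 4.

4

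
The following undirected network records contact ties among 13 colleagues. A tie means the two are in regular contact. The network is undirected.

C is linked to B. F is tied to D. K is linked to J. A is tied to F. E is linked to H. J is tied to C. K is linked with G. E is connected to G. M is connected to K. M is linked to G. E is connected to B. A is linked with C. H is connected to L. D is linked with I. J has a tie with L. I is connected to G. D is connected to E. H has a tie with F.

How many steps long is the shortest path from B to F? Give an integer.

One shortest route is B – C – A – F, which uses 3 edges, and at distance 2 from B we only reach {A, D, G, H, J}, which does not include F. So d(B,F) = 3.

3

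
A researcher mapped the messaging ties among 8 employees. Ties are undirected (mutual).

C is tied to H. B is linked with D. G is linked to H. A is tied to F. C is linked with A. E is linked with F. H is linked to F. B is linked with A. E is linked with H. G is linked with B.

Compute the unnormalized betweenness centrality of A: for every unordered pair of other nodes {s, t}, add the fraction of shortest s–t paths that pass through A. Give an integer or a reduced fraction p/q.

11/2

Pairs whose geodesics pass through A — E–B: 1/2; E–D: 1/2; B–F: 1; B–C: 1; F–D: 1; F–C: 1/2; D–C: 1.
All other pairs contribute 0.
Summing the contributions gives betweenness(A) = 11/2.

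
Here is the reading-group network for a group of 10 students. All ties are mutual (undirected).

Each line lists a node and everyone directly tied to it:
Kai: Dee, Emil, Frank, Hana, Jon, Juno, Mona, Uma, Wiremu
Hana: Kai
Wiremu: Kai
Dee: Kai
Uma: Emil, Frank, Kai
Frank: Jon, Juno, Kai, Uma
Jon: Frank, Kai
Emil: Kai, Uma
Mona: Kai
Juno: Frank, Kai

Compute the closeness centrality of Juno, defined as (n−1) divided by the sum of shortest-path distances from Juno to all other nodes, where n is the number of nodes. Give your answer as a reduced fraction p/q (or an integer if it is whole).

Distances from Juno: Dee:2, Emil:2, Frank:1, Hana:2, Jon:2, Kai:1, Mona:2, Uma:2, Wiremu:2. Sum = 16.
n = 10, so closeness = 9/16.

9/16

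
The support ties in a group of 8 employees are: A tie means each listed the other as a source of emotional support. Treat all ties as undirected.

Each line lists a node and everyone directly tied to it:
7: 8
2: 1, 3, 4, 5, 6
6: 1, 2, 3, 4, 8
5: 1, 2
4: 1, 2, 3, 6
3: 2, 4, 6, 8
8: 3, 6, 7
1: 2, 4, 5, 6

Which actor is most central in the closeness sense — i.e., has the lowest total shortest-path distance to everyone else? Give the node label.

6

Farness (sum of distances to all others) for each node — 1:11, 2:10, 3:10, 4:11, 5:15, 6:9, 7:18, 8:12.
The smallest farness is 9, for 6, so 6 has the highest closeness.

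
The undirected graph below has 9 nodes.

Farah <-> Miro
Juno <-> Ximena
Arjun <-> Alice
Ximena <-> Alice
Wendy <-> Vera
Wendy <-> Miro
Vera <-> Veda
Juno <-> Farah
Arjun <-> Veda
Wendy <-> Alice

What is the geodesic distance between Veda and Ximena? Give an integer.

One shortest route is Veda – Arjun – Alice – Ximena, which uses 3 edges, and at distance 2 from Veda we only reach {Alice, Wendy}, which does not include Ximena. So d(Veda,Ximena) = 3.

3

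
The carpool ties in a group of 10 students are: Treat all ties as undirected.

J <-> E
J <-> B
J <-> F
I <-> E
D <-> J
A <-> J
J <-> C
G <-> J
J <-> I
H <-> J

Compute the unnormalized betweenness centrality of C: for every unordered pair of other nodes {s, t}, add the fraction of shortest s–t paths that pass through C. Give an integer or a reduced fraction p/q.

0

No shortest path between any pair of other nodes passes through C.
Summing the contributions gives betweenness(C) = 0.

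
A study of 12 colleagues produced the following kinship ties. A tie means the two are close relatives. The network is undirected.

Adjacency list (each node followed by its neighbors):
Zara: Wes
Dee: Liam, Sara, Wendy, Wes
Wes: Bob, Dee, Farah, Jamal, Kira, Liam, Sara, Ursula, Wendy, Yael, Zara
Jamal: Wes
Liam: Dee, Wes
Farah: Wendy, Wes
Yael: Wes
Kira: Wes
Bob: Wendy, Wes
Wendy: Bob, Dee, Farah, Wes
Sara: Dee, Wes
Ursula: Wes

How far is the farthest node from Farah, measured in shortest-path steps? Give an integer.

Distances from Farah: Bob:2, Dee:2, Jamal:2, Kira:2, Liam:2, Sara:2, Ursula:2, Wendy:1, Wes:1, Yael:2, Zara:2.
The largest is 2 (to Sara, Jamal, Dee, Liam, Bob, Yael, Zara, Kira, and Ursula), so the eccentricity of Farah is 2.

2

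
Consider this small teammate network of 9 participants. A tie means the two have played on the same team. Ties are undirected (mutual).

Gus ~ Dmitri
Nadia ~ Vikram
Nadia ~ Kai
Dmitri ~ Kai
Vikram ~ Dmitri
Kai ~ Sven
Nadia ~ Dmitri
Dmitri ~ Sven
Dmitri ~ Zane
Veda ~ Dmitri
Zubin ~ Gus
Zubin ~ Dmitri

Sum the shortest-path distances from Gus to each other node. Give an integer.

Distances from Gus: Dmitri:1, Kai:2, Nadia:2, Sven:2, Veda:2, Vikram:2, Zane:2, Zubin:1.
Sum = 1 + 2 + 2 + 2 + 2 + 2 + 2 + 1 = 14.

14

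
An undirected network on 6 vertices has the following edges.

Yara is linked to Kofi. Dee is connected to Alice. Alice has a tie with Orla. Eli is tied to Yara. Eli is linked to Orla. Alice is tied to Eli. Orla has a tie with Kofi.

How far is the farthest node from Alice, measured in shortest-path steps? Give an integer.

2

Distances from Alice: Dee:1, Eli:1, Kofi:2, Orla:1, Yara:2.
The largest is 2 (to Yara and Kofi), so the eccentricity of Alice is 2.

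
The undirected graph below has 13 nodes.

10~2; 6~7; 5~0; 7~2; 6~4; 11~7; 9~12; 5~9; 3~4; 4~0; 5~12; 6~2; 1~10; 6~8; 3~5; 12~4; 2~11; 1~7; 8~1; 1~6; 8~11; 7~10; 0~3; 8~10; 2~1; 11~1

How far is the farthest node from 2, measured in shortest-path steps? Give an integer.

Distances from 2: 0:3, 1:1, 3:3, 4:2, 5:4, 6:1, 7:1, 8:2, 9:4, 10:1, 11:1, 12:3.
The largest is 4 (to 5 and 9), so the eccentricity of 2 is 4.

4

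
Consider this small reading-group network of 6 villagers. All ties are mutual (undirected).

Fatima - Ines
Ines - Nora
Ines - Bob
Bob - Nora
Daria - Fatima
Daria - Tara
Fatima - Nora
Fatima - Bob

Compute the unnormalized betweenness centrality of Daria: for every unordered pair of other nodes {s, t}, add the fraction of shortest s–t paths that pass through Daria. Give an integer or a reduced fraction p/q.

Pairs whose geodesics pass through Daria — Bob–Tara: 1; Fatima–Tara: 1; Nora–Tara: 1; Ines–Tara: 1.
All other pairs contribute 0.
Summing the contributions gives betweenness(Daria) = 4.

4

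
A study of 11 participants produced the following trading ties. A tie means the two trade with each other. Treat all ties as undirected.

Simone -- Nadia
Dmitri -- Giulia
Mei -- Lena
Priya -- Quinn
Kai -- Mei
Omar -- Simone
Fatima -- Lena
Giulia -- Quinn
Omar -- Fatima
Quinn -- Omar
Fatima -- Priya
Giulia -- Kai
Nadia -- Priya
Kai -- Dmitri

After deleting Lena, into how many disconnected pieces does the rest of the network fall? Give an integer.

1

Lena's neighbors (Fatima and Mei) remain reachable from one another through other ties, so the rest of the network stays in one piece.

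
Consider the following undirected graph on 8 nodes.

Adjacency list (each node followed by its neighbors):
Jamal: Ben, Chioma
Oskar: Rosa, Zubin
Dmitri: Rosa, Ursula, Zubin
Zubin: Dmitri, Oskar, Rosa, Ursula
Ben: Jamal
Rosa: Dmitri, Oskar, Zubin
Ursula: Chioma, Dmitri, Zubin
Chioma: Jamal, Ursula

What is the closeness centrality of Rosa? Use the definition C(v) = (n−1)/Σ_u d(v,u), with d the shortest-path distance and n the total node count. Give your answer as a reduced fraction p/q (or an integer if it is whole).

Distances from Rosa: Ben:5, Chioma:3, Dmitri:1, Jamal:4, Oskar:1, Ursula:2, Zubin:1. Sum = 17.
n = 8, so closeness = 7/17.

7/17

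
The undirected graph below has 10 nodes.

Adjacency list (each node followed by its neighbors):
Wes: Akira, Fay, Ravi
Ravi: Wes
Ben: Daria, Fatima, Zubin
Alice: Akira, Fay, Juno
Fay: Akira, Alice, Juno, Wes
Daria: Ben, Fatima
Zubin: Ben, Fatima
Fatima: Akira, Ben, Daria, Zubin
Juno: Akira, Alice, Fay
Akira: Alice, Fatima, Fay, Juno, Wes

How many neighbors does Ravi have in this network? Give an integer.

1

Ravi is directly tied to Wes. That is 1 neighbor, so the degree of Ravi is 1.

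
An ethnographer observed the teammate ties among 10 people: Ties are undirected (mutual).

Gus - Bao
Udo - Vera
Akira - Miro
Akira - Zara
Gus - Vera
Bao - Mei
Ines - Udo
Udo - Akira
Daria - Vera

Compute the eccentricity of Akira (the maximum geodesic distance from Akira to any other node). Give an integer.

Distances from Akira: Bao:4, Daria:3, Gus:3, Ines:2, Mei:5, Miro:1, Udo:1, Vera:2, Zara:1.
The largest is 5 (to Mei), so the eccentricity of Akira is 5.

5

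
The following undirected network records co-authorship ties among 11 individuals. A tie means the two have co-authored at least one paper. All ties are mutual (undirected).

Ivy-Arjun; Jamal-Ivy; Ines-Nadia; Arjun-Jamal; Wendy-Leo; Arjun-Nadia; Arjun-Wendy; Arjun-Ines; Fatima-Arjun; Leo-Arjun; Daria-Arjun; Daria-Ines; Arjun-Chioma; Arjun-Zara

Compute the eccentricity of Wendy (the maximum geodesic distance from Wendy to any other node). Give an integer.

2

Distances from Wendy: Arjun:1, Chioma:2, Daria:2, Fatima:2, Ines:2, Ivy:2, Jamal:2, Leo:1, Nadia:2, Zara:2.
The largest is 2 (to Nadia, Zara, Daria, Ines, Fatima, Chioma, Jamal, and Ivy), so the eccentricity of Wendy is 2.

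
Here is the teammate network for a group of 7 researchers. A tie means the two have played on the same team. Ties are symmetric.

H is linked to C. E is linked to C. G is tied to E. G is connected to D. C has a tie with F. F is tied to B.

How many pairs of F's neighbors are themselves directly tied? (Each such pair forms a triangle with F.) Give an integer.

0

F's neighbors are B and C, but none of them are tied to each other, so no triangle contains F.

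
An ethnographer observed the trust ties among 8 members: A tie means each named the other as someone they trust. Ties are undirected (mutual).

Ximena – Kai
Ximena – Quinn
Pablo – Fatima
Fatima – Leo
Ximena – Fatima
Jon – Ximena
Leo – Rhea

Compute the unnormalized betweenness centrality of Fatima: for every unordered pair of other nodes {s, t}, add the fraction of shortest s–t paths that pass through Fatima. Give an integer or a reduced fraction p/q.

Pairs whose geodesics pass through Fatima — Rhea–Pablo: 1; Rhea–Jon: 1; Rhea–Quinn: 1; Rhea–Kai: 1; Rhea–Ximena: 1; Pablo–Jon: 1; Pablo–Quinn: 1; Pablo–Kai: 1; Pablo–Leo: 1; Pablo–Ximena: 1; Jon–Leo: 1; Quinn–Leo: 1; Kai–Leo: 1; Leo–Ximena: 1.
All other pairs contribute 0.
Summing the contributions gives betweenness(Fatima) = 14.

14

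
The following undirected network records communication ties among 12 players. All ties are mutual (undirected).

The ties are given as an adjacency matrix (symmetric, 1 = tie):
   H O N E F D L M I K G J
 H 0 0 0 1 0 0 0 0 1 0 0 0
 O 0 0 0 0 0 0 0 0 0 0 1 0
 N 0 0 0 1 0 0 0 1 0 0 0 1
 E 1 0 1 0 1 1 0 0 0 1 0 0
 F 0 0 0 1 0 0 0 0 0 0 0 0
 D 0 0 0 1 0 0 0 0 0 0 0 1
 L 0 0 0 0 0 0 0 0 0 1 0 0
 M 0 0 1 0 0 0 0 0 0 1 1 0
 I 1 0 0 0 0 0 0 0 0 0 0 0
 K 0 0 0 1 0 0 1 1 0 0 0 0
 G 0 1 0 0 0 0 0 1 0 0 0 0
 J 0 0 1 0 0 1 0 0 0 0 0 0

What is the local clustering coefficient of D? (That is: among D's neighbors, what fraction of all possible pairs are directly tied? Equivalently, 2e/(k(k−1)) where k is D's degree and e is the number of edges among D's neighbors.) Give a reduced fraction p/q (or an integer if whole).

D's neighbors: E and J (k = 2).
Possible neighbor pairs: C(2,2) = 1. Edges among them: none → e = 0.
Clustering(D) = 0/1.

0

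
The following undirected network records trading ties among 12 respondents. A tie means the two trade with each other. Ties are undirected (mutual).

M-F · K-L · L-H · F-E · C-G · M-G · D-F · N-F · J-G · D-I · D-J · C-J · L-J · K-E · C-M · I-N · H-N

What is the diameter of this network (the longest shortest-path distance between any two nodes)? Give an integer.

4

Eccentricity of each node (its greatest distance to any other): C:3, D:3, E:3, F:3, G:3, H:3, I:4, J:3, K:4, L:3, M:3, N:3.
The maximum eccentricity is 4, realized for instance by the pair K–I via K – L – H – N – I. So the diameter is 4.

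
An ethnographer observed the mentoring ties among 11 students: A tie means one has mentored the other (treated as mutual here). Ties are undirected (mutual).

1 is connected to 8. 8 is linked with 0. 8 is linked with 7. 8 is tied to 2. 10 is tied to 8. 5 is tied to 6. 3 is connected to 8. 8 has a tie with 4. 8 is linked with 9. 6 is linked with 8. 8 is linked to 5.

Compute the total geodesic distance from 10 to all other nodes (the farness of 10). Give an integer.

Distances from 10: 0:2, 1:2, 2:2, 3:2, 4:2, 5:2, 6:2, 7:2, 8:1, 9:2.
Sum = 2 + 2 + 2 + 2 + 2 + 2 + 2 + 2 + 1 + 2 = 19.

19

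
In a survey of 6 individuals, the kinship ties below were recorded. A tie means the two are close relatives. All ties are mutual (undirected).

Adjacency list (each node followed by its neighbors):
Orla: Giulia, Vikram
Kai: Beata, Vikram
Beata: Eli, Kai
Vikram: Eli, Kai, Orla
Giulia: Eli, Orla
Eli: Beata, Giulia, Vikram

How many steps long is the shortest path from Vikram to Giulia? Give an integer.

2

One shortest route is Vikram – Orla – Giulia, which uses 2 edges, and Vikram and Giulia are not directly tied, so nothing shorter exists. So d(Vikram,Giulia) = 2.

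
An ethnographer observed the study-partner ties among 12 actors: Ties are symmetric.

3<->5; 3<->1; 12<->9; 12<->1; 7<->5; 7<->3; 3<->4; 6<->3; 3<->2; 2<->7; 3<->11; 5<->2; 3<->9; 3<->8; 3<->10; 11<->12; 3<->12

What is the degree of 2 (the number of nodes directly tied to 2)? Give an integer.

3

2 is directly tied to 3, 5, and 7. That is 3 neighbors, so the degree of 2 is 3.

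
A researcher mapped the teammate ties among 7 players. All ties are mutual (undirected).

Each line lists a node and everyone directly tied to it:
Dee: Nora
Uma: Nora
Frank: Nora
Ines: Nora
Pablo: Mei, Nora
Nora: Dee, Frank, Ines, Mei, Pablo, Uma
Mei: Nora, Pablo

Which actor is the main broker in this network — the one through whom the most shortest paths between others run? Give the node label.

Unnormalized betweenness of each node: Dee:0, Frank:0, Ines:0, Mei:0, Nora:14, Pablo:0, Uma:0.
Nora has the largest value, 14, making it the main broker — the node through which the most shortest paths run.

Nora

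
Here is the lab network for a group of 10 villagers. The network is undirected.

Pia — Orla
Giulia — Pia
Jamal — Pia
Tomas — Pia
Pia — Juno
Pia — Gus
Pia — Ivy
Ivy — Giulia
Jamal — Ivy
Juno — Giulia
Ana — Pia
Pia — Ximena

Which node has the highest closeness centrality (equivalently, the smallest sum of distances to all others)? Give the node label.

Farness (sum of distances to all others) for each node — Ana:17, Giulia:15, Gus:17, Ivy:15, Jamal:16, Juno:16, Orla:17, Pia:9, Tomas:17, Ximena:17.
The smallest farness is 9, for Pia, so Pia has the highest closeness.

Pia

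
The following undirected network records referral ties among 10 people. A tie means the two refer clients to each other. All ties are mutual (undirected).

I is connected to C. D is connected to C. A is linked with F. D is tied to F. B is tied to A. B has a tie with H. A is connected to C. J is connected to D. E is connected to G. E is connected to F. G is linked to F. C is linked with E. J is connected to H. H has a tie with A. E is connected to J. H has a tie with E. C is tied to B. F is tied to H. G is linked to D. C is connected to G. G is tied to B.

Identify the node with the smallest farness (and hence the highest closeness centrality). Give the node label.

C

Farness (sum of distances to all others) for each node — A:14, B:14, C:12, D:14, E:13, F:14, G:13, H:14, I:20, J:16.
The smallest farness is 12, for C, so C has the highest closeness.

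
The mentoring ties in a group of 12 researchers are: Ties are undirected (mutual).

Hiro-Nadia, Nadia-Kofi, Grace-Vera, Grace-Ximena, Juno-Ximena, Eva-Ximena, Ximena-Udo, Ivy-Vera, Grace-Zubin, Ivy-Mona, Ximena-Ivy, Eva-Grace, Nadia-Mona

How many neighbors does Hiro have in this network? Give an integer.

1

Hiro is directly tied to Nadia. That is 1 neighbor, so the degree of Hiro is 1.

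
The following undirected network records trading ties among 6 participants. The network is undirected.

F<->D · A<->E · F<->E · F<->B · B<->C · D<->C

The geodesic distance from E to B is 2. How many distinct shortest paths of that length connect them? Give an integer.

The shortest distance is 2, and the only length-2 path is E–F–B. So there is exactly 1 shortest path.

1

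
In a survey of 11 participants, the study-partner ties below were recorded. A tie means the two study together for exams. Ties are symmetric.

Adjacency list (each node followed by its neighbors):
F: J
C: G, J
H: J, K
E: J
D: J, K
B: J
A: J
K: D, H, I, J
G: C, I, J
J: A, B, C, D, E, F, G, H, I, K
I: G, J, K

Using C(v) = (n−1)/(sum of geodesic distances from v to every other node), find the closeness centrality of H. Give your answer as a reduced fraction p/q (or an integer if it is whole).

Distances from H: A:2, B:2, C:2, D:2, E:2, F:2, G:2, I:2, J:1, K:1. Sum = 18.
n = 11, so closeness = 10/18 = 5/9.

5/9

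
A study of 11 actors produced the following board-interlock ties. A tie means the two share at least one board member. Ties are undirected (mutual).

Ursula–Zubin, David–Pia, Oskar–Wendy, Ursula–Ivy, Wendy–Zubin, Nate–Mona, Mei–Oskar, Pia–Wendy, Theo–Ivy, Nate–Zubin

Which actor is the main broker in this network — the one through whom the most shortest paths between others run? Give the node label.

Zubin

Unnormalized betweenness of each node: David:0, Ivy:9, Mei:0, Mona:0, Nate:9, Oskar:9, Pia:9, Theo:0, Ursula:16, Wendy:28, Zubin:31.
Zubin has the largest value, 31, making it the main broker — the node through which the most shortest paths run.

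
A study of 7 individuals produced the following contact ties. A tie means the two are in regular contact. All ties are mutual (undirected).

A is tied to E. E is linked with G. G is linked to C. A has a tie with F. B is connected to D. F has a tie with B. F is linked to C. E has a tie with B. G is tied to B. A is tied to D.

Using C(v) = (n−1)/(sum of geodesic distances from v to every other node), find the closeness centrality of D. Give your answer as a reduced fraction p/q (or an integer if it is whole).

6/11

Distances from D: A:1, B:1, C:3, E:2, F:2, G:2. Sum = 11.
n = 7, so closeness = 6/11.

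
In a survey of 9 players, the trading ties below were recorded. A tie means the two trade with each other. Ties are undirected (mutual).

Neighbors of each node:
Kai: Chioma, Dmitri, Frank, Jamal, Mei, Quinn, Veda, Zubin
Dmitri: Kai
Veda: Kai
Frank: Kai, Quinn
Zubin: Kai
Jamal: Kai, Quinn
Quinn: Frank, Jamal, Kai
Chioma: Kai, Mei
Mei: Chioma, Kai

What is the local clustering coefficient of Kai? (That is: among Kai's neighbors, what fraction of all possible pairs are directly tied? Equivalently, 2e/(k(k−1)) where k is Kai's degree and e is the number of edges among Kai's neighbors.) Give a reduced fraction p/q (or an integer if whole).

3/28

Kai's neighbors: Chioma, Dmitri, Frank, Jamal, Mei, Quinn, Veda, and Zubin (k = 8).
Possible neighbor pairs: C(8,2) = 28. Edges among them: Chioma–Mei, Frank–Quinn, Jamal–Quinn → e = 3.
Clustering(Kai) = 3/28.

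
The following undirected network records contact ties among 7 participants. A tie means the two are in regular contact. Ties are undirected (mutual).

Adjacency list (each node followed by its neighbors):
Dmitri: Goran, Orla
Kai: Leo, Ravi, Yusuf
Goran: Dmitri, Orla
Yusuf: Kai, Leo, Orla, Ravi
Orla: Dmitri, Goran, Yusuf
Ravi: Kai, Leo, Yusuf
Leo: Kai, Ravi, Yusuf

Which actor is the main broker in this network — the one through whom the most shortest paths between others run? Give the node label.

Unnormalized betweenness of each node: Dmitri:0, Goran:0, Kai:0, Leo:0, Orla:8, Ravi:0, Yusuf:9.
Yusuf has the largest value, 9, making it the main broker — the node through which the most shortest paths run.

Yusuf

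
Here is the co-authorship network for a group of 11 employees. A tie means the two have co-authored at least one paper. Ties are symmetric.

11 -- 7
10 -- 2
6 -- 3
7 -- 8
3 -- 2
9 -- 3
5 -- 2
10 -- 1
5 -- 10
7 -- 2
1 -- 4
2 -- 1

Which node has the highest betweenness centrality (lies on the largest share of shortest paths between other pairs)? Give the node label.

Unnormalized betweenness of each node: 1:9, 2:34, 3:17, 4:0, 5:0, 6:0, 7:17, 8:0, 9:0, 10:1, 11:0.
2 has the largest value, 34, making it the main broker — the node through which the most shortest paths run.

2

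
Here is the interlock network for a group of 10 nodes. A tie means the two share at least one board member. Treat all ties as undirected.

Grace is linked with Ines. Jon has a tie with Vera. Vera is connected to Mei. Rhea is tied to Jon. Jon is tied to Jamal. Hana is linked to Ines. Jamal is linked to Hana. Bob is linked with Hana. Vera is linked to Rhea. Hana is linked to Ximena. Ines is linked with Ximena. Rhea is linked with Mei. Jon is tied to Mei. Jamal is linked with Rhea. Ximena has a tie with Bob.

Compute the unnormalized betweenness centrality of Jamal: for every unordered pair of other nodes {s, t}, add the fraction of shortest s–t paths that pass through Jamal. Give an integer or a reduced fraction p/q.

Pairs whose geodesics pass through Jamal — Grace–Jon: 1; Grace–Rhea: 1; Grace–Vera: 2/2; Grace–Mei: 2/2; Ines–Jon: 1; Ines–Rhea: 1; Ines–Vera: 2/2; Ines–Mei: 2/2; Hana–Jon: 1; Hana–Rhea: 1; Hana–Vera: 2/2; Hana–Mei: 2/2; Ximena–Jon: 1; Ximena–Rhea: 1 … (+6 more pairs).
All other pairs contribute 0.
Summing the contributions gives betweenness(Jamal) = 20.

20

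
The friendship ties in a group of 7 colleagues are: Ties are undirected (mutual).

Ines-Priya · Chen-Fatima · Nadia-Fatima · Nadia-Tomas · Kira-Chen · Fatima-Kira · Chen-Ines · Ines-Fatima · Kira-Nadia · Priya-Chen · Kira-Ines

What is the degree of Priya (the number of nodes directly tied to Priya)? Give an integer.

2

Priya is directly tied to Chen and Ines. That is 2 neighbors, so the degree of Priya is 2.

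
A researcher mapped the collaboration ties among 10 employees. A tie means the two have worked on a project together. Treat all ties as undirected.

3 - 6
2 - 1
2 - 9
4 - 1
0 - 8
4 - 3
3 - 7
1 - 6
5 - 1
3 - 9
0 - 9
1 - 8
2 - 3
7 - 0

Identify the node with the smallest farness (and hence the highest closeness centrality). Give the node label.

Farness (sum of distances to all others) for each node — 0:18, 1:14, 2:15, 3:15, 4:17, 5:22, 6:17, 7:19, 8:17, 9:16.
The smallest farness is 14, for 1, so 1 has the highest closeness.

1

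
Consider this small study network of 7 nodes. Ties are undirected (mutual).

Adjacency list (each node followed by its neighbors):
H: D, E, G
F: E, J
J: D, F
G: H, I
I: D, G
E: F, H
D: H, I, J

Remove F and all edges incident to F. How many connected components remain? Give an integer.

F's neighbors (E and J) remain reachable from one another through other ties, so the rest of the network stays in one piece.

1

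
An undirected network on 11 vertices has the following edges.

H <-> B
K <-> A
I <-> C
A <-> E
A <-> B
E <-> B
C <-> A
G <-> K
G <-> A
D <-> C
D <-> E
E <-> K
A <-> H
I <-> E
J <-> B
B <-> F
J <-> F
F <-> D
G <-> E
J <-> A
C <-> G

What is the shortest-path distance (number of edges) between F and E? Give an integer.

2

One shortest route is F – D – E, which uses 2 edges, and F and E are not directly tied, so nothing shorter exists. So d(F,E) = 2.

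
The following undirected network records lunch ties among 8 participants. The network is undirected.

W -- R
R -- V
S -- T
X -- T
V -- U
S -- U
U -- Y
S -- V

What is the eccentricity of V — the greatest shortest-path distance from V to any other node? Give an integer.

Distances from V: R:1, S:1, T:2, U:1, W:2, X:3, Y:2.
The largest is 3 (to X), so the eccentricity of V is 3.

3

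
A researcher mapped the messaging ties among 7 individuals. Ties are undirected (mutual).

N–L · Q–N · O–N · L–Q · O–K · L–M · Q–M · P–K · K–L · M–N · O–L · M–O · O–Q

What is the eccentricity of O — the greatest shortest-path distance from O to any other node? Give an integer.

2

Distances from O: K:1, L:1, M:1, N:1, P:2, Q:1.
The largest is 2 (to P), so the eccentricity of O is 2.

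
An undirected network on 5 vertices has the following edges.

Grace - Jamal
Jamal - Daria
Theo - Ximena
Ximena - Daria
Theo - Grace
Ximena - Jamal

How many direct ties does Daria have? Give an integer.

2

Daria is directly tied to Jamal and Ximena. That is 2 neighbors, so the degree of Daria is 2.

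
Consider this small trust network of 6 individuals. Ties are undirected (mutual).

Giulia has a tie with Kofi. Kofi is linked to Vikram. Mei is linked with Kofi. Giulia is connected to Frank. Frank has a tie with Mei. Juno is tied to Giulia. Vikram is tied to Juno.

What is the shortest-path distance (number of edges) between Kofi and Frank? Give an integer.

2

One shortest route is Kofi – Giulia – Frank, which uses 2 edges, and Kofi and Frank are not directly tied, so nothing shorter exists. So d(Kofi,Frank) = 2.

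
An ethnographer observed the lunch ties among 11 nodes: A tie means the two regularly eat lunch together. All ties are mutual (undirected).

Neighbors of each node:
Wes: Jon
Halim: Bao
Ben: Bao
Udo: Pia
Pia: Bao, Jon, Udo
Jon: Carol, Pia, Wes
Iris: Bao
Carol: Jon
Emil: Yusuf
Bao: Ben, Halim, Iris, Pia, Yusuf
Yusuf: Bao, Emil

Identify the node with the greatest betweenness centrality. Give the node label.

Unnormalized betweenness of each node: Bao:34, Ben:0, Carol:0, Emil:0, Halim:0, Iris:0, Jon:17, Pia:27, Udo:0, Wes:0, Yusuf:9.
Bao has the largest value, 34, making it the main broker — the node through which the most shortest paths run.

Bao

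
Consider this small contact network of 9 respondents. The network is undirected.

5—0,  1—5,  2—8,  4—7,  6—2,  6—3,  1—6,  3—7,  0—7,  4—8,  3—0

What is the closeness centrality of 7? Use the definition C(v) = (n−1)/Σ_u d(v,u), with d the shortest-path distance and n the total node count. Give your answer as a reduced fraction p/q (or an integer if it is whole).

Distances from 7: 0:1, 1:3, 2:3, 3:1, 4:1, 5:2, 6:2, 8:2. Sum = 15.
n = 9, so closeness = 8/15.

8/15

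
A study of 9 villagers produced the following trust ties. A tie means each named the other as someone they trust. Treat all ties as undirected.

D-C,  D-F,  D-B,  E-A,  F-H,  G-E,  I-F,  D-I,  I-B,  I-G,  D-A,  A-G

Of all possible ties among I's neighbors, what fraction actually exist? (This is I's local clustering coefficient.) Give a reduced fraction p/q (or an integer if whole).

I's neighbors: B, D, F, and G (k = 4).
Possible neighbor pairs: C(4,2) = 6. Edges among them: B–D, D–F → e = 2.
Clustering(I) = 2/6 = 1/3.

1/3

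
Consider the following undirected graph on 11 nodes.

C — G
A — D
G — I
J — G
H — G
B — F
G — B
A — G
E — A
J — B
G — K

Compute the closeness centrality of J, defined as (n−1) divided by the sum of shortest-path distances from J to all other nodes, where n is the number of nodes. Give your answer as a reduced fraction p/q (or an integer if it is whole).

1/2

Distances from J: A:2, B:1, C:2, D:3, E:3, F:2, G:1, H:2, I:2, K:2. Sum = 20.
n = 11, so closeness = 10/20 = 1/2.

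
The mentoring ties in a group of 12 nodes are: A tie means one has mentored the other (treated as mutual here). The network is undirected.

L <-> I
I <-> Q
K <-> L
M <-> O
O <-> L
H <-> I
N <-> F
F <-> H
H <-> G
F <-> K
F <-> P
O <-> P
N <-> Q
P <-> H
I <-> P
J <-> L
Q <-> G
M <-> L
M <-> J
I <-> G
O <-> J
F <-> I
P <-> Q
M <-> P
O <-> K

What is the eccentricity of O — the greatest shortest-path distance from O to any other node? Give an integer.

3

Distances from O: F:2, G:3, H:2, I:2, J:1, K:1, L:1, M:1, N:3, P:1, Q:2.
The largest is 3 (to N and G), so the eccentricity of O is 3.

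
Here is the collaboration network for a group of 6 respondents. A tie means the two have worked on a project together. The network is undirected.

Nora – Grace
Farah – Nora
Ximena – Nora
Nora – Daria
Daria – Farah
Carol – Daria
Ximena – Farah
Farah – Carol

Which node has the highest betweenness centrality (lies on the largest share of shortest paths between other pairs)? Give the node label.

Unnormalized betweenness of each node: Carol:0, Daria:1, Farah:5/2, Grace:0, Nora:9/2, Ximena:0.
Nora has the largest value, 9/2, making it the main broker — the node through which the most shortest paths run.

Nora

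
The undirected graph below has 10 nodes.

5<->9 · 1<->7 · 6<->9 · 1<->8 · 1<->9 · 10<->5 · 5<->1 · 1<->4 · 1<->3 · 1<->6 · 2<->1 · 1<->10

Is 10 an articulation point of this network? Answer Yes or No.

No

Even without 10, every remaining node can still reach every other (the residual graph is connected), so 10 is not a cut vertex.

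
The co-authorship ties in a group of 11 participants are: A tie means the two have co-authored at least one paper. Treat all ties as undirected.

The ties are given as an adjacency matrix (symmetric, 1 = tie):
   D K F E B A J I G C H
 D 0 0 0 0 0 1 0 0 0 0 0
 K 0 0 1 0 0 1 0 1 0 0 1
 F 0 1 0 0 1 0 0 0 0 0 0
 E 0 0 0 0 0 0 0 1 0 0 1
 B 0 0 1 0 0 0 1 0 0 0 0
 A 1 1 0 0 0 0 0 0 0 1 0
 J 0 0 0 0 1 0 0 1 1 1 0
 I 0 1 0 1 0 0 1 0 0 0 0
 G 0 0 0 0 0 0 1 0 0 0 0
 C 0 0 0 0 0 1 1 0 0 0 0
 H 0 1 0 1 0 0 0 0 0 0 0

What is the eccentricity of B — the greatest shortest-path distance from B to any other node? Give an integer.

Distances from B: A:3, C:2, D:4, E:3, F:1, G:2, H:3, I:2, J:1, K:2.
The largest is 4 (to D), so the eccentricity of B is 4.

4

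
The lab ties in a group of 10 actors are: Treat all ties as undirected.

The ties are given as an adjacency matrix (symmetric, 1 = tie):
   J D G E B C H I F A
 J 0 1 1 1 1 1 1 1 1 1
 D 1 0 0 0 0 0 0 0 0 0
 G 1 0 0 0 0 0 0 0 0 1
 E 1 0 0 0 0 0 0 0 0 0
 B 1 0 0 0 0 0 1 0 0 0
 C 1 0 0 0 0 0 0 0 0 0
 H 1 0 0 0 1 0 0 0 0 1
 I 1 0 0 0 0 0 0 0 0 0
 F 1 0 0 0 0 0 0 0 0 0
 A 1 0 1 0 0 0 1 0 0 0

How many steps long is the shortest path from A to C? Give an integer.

2

One shortest route is A – J – C, which uses 2 edges, and A and C are not directly tied, so nothing shorter exists. So d(A,C) = 2.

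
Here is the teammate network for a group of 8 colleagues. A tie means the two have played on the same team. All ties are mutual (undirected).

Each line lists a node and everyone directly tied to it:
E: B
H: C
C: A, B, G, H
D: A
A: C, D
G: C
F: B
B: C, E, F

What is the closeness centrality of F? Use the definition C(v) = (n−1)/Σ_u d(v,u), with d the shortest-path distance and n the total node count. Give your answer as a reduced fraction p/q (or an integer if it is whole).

7/18

Distances from F: A:3, B:1, C:2, D:4, E:2, G:3, H:3. Sum = 18.
n = 8, so closeness = 7/18.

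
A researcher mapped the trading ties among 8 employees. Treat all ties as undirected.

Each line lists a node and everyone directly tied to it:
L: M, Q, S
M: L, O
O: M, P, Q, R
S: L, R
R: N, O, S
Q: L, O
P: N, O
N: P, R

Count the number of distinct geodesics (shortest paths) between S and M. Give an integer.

1

The shortest distance is 2, and the only length-2 path is S–L–M. So there is exactly 1 shortest path.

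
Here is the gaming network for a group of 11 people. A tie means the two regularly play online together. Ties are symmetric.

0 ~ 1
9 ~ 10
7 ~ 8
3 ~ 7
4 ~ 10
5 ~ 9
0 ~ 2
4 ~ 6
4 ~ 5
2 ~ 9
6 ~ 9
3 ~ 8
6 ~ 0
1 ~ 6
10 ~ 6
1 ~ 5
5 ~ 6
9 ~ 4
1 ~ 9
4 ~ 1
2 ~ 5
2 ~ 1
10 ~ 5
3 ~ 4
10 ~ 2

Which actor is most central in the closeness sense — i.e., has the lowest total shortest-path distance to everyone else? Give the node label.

Farness (sum of distances to all others) for each node — 0:22, 1:16, 2:20, 3:19, 4:14, 5:16, 6:16, 7:27, 8:27, 9:16, 10:17.
The smallest farness is 14, for 4, so 4 has the highest closeness.

4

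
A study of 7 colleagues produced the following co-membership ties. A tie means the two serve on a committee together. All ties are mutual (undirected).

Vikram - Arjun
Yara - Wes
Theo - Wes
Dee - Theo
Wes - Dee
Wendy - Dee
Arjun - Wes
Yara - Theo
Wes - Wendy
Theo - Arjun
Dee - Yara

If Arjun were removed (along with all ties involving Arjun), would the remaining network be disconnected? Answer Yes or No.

Removing Arjun leaves {Vikram} with no path to {Dee, Theo, Wendy, Wes, and Yara}, so the network splits into 2 components. Arjun is a cut vertex.

Yes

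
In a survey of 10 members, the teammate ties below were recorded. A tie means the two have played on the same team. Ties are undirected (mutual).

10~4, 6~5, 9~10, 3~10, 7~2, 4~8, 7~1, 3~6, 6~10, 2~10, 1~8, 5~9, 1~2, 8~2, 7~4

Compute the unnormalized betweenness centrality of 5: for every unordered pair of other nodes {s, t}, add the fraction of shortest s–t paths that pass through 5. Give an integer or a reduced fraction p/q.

1/2

Pairs whose geodesics pass through 5 — 6–9: 1/2.
All other pairs contribute 0.
Summing the contributions gives betweenness(5) = 1/2.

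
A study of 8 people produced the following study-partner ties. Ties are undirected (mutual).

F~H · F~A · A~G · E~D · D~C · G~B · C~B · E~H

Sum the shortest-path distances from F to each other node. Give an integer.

16

Distances from F: A:1, B:3, C:4, D:3, E:2, G:2, H:1.
Sum = 1 + 3 + 4 + 3 + 2 + 2 + 1 = 16.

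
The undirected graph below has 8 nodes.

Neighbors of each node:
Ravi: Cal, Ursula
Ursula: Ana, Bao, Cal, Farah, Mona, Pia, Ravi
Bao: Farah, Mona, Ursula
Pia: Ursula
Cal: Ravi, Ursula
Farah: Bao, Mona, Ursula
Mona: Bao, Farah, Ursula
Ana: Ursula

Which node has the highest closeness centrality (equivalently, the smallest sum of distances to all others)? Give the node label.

Farness (sum of distances to all others) for each node — Ana:13, Bao:11, Cal:12, Farah:11, Mona:11, Pia:13, Ravi:12, Ursula:7.
The smallest farness is 7, for Ursula, so Ursula has the highest closeness.

Ursula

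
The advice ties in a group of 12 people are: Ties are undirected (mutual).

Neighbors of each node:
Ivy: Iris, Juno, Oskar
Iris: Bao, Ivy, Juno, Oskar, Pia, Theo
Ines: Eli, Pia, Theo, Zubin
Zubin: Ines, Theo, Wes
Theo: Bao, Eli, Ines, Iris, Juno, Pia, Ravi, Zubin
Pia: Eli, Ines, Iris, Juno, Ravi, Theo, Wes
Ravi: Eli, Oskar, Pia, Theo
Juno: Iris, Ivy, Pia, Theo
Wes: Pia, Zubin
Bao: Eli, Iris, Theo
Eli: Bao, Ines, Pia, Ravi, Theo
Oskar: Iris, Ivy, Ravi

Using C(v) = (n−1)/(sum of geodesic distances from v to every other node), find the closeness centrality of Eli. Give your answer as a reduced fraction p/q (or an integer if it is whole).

Distances from Eli: Bao:1, Ines:1, Iris:2, Ivy:3, Juno:2, Oskar:2, Pia:1, Ravi:1, Theo:1, Wes:2, Zubin:2. Sum = 18.
n = 12, so closeness = 11/18.

11/18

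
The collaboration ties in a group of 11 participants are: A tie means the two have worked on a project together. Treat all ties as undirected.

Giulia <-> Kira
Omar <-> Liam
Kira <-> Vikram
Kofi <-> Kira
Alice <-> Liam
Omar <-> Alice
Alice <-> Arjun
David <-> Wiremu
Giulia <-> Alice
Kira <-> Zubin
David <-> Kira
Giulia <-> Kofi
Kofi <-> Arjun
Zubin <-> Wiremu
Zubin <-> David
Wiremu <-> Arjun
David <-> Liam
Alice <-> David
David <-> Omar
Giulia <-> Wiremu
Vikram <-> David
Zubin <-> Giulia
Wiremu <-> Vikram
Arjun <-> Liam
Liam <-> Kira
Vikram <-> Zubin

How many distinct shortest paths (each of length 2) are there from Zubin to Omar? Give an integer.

The shortest distance is 2, and the only length-2 path is Zubin–David–Omar. So there is exactly 1 shortest path.

1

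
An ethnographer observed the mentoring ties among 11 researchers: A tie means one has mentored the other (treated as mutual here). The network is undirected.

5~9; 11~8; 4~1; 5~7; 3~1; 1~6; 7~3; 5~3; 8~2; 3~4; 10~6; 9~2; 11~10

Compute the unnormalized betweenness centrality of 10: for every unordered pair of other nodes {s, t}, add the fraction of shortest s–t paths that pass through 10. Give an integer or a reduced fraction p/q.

Pairs whose geodesics pass through 10 — 11–7: 1/2; 11–3: 1; 11–4: 1; 11–1: 1; 11–6: 1; 8–4: 1/2; 8–1: 1; 8–6: 1; 2–6: 1.
All other pairs contribute 0.
Summing the contributions gives betweenness(10) = 8.

8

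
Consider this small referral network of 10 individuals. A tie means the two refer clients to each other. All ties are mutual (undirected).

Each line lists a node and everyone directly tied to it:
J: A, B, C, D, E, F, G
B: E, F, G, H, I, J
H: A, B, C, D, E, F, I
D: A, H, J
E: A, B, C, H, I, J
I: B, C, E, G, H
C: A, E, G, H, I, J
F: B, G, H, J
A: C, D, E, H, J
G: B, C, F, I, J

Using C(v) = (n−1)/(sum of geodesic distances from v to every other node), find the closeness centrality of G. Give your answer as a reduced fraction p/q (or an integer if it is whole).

9/13

Distances from G: A:2, B:1, C:1, D:2, E:2, F:1, H:2, I:1, J:1. Sum = 13.
n = 10, so closeness = 9/13.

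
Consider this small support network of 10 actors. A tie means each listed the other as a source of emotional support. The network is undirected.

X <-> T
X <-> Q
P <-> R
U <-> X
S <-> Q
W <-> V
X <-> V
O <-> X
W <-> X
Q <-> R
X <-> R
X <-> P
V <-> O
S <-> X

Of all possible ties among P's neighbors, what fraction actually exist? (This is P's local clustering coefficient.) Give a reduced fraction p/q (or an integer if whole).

P's neighbors: R and X (k = 2).
Possible neighbor pairs: C(2,2) = 1. Edges among them: R–X → e = 1.
Clustering(P) = 1/1.

1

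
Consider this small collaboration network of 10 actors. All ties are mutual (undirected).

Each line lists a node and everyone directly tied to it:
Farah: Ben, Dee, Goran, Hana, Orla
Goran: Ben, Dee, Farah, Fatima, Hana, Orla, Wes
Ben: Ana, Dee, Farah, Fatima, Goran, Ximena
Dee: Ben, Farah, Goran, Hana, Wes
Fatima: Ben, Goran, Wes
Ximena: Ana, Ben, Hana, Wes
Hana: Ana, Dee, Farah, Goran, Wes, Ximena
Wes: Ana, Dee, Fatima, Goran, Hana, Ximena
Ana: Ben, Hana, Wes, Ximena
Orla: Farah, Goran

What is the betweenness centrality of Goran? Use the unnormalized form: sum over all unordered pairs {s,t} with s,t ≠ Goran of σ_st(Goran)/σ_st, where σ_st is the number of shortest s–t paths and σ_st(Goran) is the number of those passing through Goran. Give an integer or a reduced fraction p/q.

203/30

Pairs whose geodesics pass through Goran — Ben–Orla: 1/2; Ben–Wes: 1/5; Ben–Hana: 1/5; Orla–Wes: 1; Orla–Ximena: 3/5; Orla–Dee: 1/2; Orla–Fatima: 1; Orla–Ana: 3/5; Orla–Hana: 1/2; Wes–Farah: 1/3; Farah–Fatima: 1/2; Dee–Fatima: 1/3; Fatima–Hana: 1/2.
All other pairs contribute 0.
Summing the contributions gives betweenness(Goran) = 203/30.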